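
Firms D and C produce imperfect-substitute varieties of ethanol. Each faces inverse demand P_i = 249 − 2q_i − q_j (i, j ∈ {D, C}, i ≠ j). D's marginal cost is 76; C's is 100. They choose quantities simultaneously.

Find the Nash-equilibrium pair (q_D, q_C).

Firm D's profit: π = q_D(249 − 2q_D − q_C) − 76q_D.
∂π/∂q_D = 173 − 4q_D − q_C = 0 ⇒ q_D = 43.25 − 0.25q_C.
Similarly q_C = 37.25 − 0.25q_D.
Solving the two reaction functions simultaneously: (1 − (−0.25)(−0.25))q_D = 43.25 − 0.25·37.25, so 0.9375q_D = 33.9375 and q_D = 36.2.
Then q_C = 37.25 − 0.25·36.2 = 28.2.

36.2, 28.2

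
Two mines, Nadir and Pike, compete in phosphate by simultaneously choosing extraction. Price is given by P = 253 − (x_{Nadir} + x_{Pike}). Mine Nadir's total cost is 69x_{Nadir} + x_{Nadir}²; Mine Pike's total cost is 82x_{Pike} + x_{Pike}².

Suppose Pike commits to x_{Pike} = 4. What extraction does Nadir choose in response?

45

Mine Nadir's profit: π = x_{Nadir}(253 − (x_{Nadir} + x_{Pike})) − 69x_{Nadir} − x_{Nadir}².
∂π/∂x_{Nadir} = 184 − 4x_{Nadir} − x_{Pike} = 0, so x_{Nadir} = 46 − 0.25x_{Pike}.
At x_{Pike} = 4: x_{Nadir} = 46 − 0.25·4 = 45.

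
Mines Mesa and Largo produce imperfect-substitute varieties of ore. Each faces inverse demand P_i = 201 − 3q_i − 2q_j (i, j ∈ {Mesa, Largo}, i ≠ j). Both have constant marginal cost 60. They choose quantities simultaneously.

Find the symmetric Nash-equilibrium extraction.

17.625

Mine Mesa's profit: π = q_{Mesa}(201 − 3q_{Mesa} − 2q_{Largo}) − 60q_{Mesa}.
∂π/∂q_{Mesa} = 141 − 6q_{Mesa} − 2q_{Largo} = 0 ⇒ q_{Mesa} = 23.5 − (1/3)q_{Largo}.
The game is symmetric, so in equilibrium q_{Largo} = q_{Mesa}: the reaction function gives (4/3)q_{Mesa} = 23.5, hence q_{Mesa} = 17.625.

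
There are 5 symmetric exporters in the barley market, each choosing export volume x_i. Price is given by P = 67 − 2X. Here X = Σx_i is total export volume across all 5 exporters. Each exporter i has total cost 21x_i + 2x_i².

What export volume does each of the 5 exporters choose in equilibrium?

2.875

A representative exporter's profit is π_i = x_i(67 − 2X) − 21x_i − 2x_i², with X = x_i + Σ_{j≠i} x_j.
First-order condition: 46 − 8x_i − 2Σ_{j≠i} x_j = 0.
With identical exporters, set every x_j = x: then 46 − 8x − 8x = 0, i.e. x = 46/16 = 2.875.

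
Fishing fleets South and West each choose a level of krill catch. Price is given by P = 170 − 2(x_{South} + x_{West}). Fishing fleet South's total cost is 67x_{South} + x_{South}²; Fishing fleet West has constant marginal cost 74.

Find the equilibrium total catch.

Fishing fleet South's profit: π = x_{South}(170 − 2(x_{South} + x_{West})) − 67x_{South} − x_{South}².
∂π/∂x_{South} = 103 − 6x_{South} − 2x_{West} = 0, so x_{South} = 103/6 − (1/3)x_{West}.
For West: ∂π/∂x_{West} = 96 − 4x_{West} − 2x_{South} = 0 ⇒ x_{West} = 24 − 0.5x_{South}.
Solving the two reaction functions simultaneously: (1 − (−1/3)(−0.5))x_{South} = 103/6 − (1/3)·24, so (5/6)x_{South} = 55/6 and x_{South} = 11.
Then x_{West} = 24 − 0.5·11 = 18.5.
Total catch: 11 + 18.5 = 29.5.

29.5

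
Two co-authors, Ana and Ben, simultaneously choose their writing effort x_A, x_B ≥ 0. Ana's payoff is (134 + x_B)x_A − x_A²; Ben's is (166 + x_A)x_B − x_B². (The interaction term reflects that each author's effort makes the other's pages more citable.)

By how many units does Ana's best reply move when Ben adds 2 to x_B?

1

Expanding Ana's payoff: 134x_A + x_Bx_A − x_A².
∂π/∂x_A = 134 + x_B − 2x_A = 0, so x_A = 67 + 0.5x_B.
The reaction-function slope is 0.5, so a 2-unit rise in x_B moves x_A by 0.5 × 2 = 1. Ana's best response rises — the actions are strategic complements.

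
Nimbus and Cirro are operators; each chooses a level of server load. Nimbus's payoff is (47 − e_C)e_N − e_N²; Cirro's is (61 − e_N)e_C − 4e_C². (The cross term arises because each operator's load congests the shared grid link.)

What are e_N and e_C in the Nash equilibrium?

Expanding Nimbus's payoff: 47e_N − e_Ce_N − e_N².
∂π/∂e_N = 47 − e_C − 2e_N = 0, so e_N = 23.5 − 0.5e_C.
Likewise for Cirro: e_C = 7.625 − 0.125e_N.
Plugging e_C into Nimbus's best response: e_N = 23.5 − 0.5(7.625 − 0.125e_N) ⇒ 0.9375e_N = 19.6875, so e_N = 21.
Then e_C = 7.625 − 0.125·21 = 5.

21, 5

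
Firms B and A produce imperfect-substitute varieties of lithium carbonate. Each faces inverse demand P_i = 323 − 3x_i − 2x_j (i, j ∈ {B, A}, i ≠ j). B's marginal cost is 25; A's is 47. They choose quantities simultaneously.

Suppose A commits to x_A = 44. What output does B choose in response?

Firm B's profit: π = x_B(323 − 3x_B − 2x_A) − 25x_B.
∂π/∂x_B = 298 − 6x_B − 2x_A = 0 ⇒ x_B = 149/3 − (1/3)x_A.
At x_A = 44: x_B = 149/3 − (1/3)·44 = 35.

35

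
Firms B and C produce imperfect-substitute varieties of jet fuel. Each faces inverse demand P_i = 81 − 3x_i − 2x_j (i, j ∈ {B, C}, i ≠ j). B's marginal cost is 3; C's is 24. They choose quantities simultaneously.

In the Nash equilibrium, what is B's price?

36.1875

Firm B's profit: π = x_B(81 − 3x_B − 2x_C) − 3x_B.
∂π/∂x_B = 78 − 6x_B − 2x_C = 0 ⇒ x_B = 13 − (1/3)x_C.
Similarly x_C = 9.5 − (1/3)x_B.
Plugging x_C into B's best response: x_B = 13 − (1/3)(9.5 − (1/3)x_B) ⇒ (8/9)x_B = 59/6, so x_B = 11.0625.
Then x_C = 9.5 − (1/3)·11.0625 = 5.8125.
P_B = 81 − 3·11.0625 − 2·5.8125 = 36.1875.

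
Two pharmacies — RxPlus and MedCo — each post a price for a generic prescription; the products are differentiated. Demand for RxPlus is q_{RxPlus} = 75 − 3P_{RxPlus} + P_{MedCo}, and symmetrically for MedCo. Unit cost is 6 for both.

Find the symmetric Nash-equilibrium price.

RxPlus's profit: π = (P_{RxPlus} − 6)(75 − 3P_{RxPlus} + P_{MedCo}).
∂π/∂P_{RxPlus} = 93 − 6P_{RxPlus} + P_{MedCo} = 0 ⇒ P_{RxPlus} = 15.5 + (1/6)P_{MedCo}.
The game is symmetric, so in equilibrium P_{MedCo} = P_{RxPlus}: the reaction function gives (5/6)P_{RxPlus} = 15.5, hence P_{RxPlus} = 18.6.

18.6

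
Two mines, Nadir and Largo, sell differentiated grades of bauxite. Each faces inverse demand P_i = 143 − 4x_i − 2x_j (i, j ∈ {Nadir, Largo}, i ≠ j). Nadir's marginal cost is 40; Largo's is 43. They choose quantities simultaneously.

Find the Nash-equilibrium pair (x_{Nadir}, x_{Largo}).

Mine Nadir's profit: π = x_{Nadir}(143 − 4x_{Nadir} − 2x_{Largo}) − 40x_{Nadir}.
∂π/∂x_{Nadir} = 103 − 8x_{Nadir} − 2x_{Largo} = 0 ⇒ x_{Nadir} = 12.875 − 0.25x_{Largo}.
Similarly x_{Largo} = 12.5 − 0.25x_{Nadir}.
Substituting the second reaction function into the first: x_{Nadir} = 12.875 − 0.25(12.5 − 0.25x_{Nadir}), which gives 0.9375x_{Nadir} = 9.75 ⇒ x_{Nadir} = 10.4.
Then x_{Largo} = 12.5 − 0.25·10.4 = 9.9.

10.4, 9.9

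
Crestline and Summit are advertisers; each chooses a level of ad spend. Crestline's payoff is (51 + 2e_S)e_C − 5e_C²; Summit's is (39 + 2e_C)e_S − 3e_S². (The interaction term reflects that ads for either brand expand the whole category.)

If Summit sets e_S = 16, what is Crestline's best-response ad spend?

8.3

Expanding Crestline's payoff: 51e_C + 2e_Se_C − 5e_C².
∂π/∂e_C = 51 + 2e_S − 10e_C = 0, so e_C = 5.1 + 0.2e_S.
At e_S = 16: e_C = 5.1 + 0.2·16 = 8.3.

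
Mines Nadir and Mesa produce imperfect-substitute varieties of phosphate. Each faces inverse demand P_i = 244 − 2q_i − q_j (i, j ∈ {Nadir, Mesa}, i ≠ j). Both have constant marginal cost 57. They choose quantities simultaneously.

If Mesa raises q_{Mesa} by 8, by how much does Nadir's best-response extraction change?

-2

Mine Nadir's profit: π = q_{Nadir}(244 − 2q_{Nadir} − q_{Mesa}) − 57q_{Nadir}.
∂π/∂q_{Nadir} = 187 − 4q_{Nadir} − q_{Mesa} = 0 ⇒ q_{Nadir} = 46.75 − 0.25q_{Mesa}.
The reaction-function slope is −0.25, so an 8-unit rise in q_{Mesa} moves q_{Nadir} by −0.25 × 8 = −2. Nadir's best response falls — the actions are strategic substitutes.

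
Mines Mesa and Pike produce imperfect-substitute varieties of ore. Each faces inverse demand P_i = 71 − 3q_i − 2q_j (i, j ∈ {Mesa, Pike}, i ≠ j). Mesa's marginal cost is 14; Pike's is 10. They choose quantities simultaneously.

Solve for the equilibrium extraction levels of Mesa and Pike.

6.875, 7.875

Mine Mesa's profit: π = q_{Mesa}(71 − 3q_{Mesa} − 2q_{Pike}) − 14q_{Mesa}.
∂π/∂q_{Mesa} = 57 − 6q_{Mesa} − 2q_{Pike} = 0 ⇒ q_{Mesa} = 9.5 − (1/3)q_{Pike}.
Similarly q_{Pike} = 61/6 − (1/3)q_{Mesa}.
Plugging q_{Pike} into Mesa's best response: q_{Mesa} = 9.5 − (1/3)(61/6 − (1/3)q_{Mesa}) ⇒ (8/9)q_{Mesa} = 55/9, so q_{Mesa} = 6.875.
Then q_{Pike} = 61/6 − (1/3)·6.875 = 7.875.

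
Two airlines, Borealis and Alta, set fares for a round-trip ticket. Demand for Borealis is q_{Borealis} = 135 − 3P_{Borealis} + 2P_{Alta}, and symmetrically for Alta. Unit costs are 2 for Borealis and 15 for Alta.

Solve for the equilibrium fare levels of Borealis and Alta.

37.6875, 42.5625

Borealis's profit: π = (P_{Borealis} − 2)(135 − 3P_{Borealis} + 2P_{Alta}).
∂π/∂P_{Borealis} = 141 − 6P_{Borealis} + 2P_{Alta} = 0 ⇒ P_{Borealis} = 23.5 + (1/3)P_{Alta}.
Similarly P_{Alta} = 30 + (1/3)P_{Borealis}.
Solving the two reaction functions simultaneously: (1 − (1/3)(1/3))P_{Borealis} = 23.5 + (1/3)·30, so (8/9)P_{Borealis} = 33.5 and P_{Borealis} = 37.6875.
Then P_{Alta} = 30 + (1/3)·37.6875 = 42.5625.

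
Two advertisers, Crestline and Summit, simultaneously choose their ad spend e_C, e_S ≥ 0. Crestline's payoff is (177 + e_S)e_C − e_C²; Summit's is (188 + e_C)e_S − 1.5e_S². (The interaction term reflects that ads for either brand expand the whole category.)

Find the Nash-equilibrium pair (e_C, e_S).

Expanding Crestline's payoff: 177e_C + e_Se_C − e_C².
∂π/∂e_C = 177 + e_S − 2e_C = 0, so e_C = 88.5 + 0.5e_S.
Likewise for Summit: e_S = 188/3 + (1/3)e_C.
Substituting the second reaction function into the first: e_C = 88.5 + 0.5(188/3 + (1/3)e_C), which gives (5/6)e_C = 719/6 ⇒ e_C = 143.8.
Then e_S = 188/3 + (1/3)·143.8 = 110.6.

143.8, 110.6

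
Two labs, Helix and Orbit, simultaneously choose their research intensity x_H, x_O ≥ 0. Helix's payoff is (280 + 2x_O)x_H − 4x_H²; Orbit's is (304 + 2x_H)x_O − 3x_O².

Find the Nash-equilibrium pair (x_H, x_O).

Expanding Helix's payoff: 280x_H + 2x_Ox_H − 4x_H².
∂π/∂x_H = 280 + 2x_O − 8x_H = 0, so x_H = 35 + 0.25x_O.
Likewise for Orbit: x_O = 152/3 + (1/3)x_H.
Plugging x_O into Helix's best response: x_H = 35 + 0.25(152/3 + (1/3)x_H) ⇒ (11/12)x_H = 143/3, so x_H = 52.
Then x_O = 152/3 + (1/3)·52 = 68.

52, 68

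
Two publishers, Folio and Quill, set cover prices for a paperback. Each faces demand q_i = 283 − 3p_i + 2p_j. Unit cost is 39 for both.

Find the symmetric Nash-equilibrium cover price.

Folio's profit: π = (p_{Folio} − 39)(283 − 3p_{Folio} + 2p_{Quill}).
∂π/∂p_{Folio} = 400 − 6p_{Folio} + 2p_{Quill} = 0 ⇒ p_{Folio} = 200/3 + (1/3)p_{Quill}.
By symmetry p_{Quill} = p_{Folio}; substituting into the reaction function, (2/3)p_{Folio} = 200/3 and p_{Folio} = 100.

100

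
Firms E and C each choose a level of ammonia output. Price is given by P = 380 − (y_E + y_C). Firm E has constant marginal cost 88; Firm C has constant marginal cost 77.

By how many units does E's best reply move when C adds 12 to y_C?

Firm E's profit: π = y_E(380 − (y_E + y_C)) − 88y_E.
∂π/∂y_E = 292 − 2y_E − y_C = 0, so y_E = 146 − 0.5y_C.
The reaction-function slope is −0.5, so a 12-unit rise in y_C moves y_E by −0.5 × 12 = −6. E's best response falls — the actions are strategic substitutes.

-6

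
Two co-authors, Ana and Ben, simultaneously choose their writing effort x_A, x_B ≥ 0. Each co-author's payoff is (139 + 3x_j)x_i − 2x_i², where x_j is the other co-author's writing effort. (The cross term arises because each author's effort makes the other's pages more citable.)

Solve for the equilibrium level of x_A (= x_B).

139

Ana's payoff is (139 + 3x_B)x_A − 2x_A².
∂π/∂x_A = 139 + 3x_B − 4x_A = 0, so x_A = 34.75 + 0.75x_B.
Setting x_A = x_B in the reaction function: x_A = 34.75 + 0.75x_A, so x_A = 34.75 / 0.25 = 139.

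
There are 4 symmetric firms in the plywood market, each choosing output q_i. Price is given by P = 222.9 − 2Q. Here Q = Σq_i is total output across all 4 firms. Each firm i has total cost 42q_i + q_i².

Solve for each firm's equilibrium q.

A representative firm's profit is π_i = q_i(222.9 − 2Q) − 42q_i − q_i², with Q = q_i + Σ_{j≠i} q_j.
First-order condition: 180.9 − 6q_i − 2Σ_{j≠i} q_j = 0.
With identical firms, set every q_j = q: then 180.9 − 6q − 6q = 0, i.e. q = 180.9/12 = 15.075.

15.075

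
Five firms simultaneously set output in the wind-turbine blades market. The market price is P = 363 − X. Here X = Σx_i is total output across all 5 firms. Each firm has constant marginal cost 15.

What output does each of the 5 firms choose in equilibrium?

58

A representative firm's profit is π_i = x_i(363 − X) − 15x_i, with X = x_i + Σ_{j≠i} x_j.
First-order condition: 348 − 2x_i − Σ_{j≠i} x_j = 0.
In a symmetric equilibrium every firm chooses the same x, so Σ_{j≠i} x_j = 4x. The condition becomes 348 − 6x = 0, giving x = 348/6 = 58.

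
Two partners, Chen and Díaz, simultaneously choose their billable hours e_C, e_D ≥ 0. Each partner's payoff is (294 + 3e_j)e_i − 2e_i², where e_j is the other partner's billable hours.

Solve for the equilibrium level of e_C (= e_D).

Chen's payoff is (294 + 3e_D)e_C − 2e_C².
∂π/∂e_C = 294 + 3e_D − 4e_C = 0, so e_C = 73.5 + 0.75e_D.
By symmetry e_D = e_C; substituting into the reaction function, 0.25e_C = 73.5 and e_C = 294.

294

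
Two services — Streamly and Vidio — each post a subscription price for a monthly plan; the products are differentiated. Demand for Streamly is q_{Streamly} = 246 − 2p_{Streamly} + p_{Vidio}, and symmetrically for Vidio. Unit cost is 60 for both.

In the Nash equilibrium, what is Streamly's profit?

Streamly's profit: π = (p_{Streamly} − 60)(246 − 2p_{Streamly} + p_{Vidio}).
∂π/∂p_{Streamly} = 366 − 4p_{Streamly} + p_{Vidio} = 0 ⇒ p_{Streamly} = 91.5 + 0.25p_{Vidio}.
Setting p_{Streamly} = p_{Vidio} in the reaction function: p_{Streamly} = 91.5 + 0.25p_{Streamly}, so p_{Streamly} = 91.5 / 0.75 = 122.
q_{Streamly} = 246 − 2·122 + 122 = 124.
Profit = (122 − 60)·124 = 7688.

7688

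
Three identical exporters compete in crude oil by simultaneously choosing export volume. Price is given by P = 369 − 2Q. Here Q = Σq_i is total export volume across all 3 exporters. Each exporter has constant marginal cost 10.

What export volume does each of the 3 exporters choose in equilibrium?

44.875

A representative exporter's profit is π_i = q_i(369 − 2Q) − 10q_i, with Q = q_i + Σ_{j≠i} q_j.
First-order condition: 359 − 4q_i − 2Σ_{j≠i} q_j = 0.
With identical exporters, set every q_j = q: then 359 − 4q − 4q = 0, i.e. q = 359/8 = 44.875.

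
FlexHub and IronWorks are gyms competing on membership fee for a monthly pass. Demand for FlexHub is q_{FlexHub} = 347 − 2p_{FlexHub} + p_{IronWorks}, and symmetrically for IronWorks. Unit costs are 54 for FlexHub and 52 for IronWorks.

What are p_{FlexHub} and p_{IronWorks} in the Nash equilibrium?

151.4, 150.6

FlexHub's profit: π = (p_{FlexHub} − 54)(347 − 2p_{FlexHub} + p_{IronWorks}).
∂π/∂p_{FlexHub} = 455 − 4p_{FlexHub} + p_{IronWorks} = 0 ⇒ p_{FlexHub} = 113.75 + 0.25p_{IronWorks}.
Similarly p_{IronWorks} = 112.75 + 0.25p_{FlexHub}.
Substituting the second reaction function into the first: p_{FlexHub} = 113.75 + 0.25(112.75 + 0.25p_{FlexHub}), which gives 0.9375p_{FlexHub} = 141.9375 ⇒ p_{FlexHub} = 151.4.
Then p_{IronWorks} = 112.75 + 0.25·151.4 = 150.6.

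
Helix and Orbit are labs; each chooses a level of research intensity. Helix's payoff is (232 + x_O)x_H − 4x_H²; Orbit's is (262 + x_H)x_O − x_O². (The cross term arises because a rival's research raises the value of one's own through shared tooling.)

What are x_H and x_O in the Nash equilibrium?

48.4, 155.2

Expanding Helix's payoff: 232x_H + x_Ox_H − 4x_H².
∂π/∂x_H = 232 + x_O − 8x_H = 0, so x_H = 29 + 0.125x_O.
Likewise for Orbit: x_O = 131 + 0.5x_H.
Substituting the second reaction function into the first: x_H = 29 + 0.125(131 + 0.5x_H), which gives 0.9375x_H = 45.375 ⇒ x_H = 48.4.
Then x_O = 131 + 0.5·48.4 = 155.2.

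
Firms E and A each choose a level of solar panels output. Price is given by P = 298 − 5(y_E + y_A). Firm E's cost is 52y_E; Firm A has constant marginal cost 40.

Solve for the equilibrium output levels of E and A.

Firm E's profit: π = y_E(298 − 5(y_E + y_A)) − 52y_E.
∂π/∂y_E = 246 − 10y_E − 5y_A = 0, so y_E = 24.6 − 0.5y_A.
By the same steps for A: y_A = 25.8 − 0.5y_E.
Solving the two reaction functions simultaneously: (1 − (−0.5)(−0.5))y_E = 24.6 − 0.5·25.8, so 0.75y_E = 11.7 and y_E = 15.6.
Then y_A = 25.8 − 0.5·15.6 = 18.

15.6, 18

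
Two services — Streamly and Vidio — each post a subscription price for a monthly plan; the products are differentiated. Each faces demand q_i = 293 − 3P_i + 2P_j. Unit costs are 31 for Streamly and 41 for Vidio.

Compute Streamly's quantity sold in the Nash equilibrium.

202.125

Streamly's profit: π = (P_{Streamly} − 31)(293 − 3P_{Streamly} + 2P_{Vidio}).
∂π/∂P_{Streamly} = 386 − 6P_{Streamly} + 2P_{Vidio} = 0 ⇒ P_{Streamly} = 193/3 + (1/3)P_{Vidio}.
Similarly P_{Vidio} = 208/3 + (1/3)P_{Streamly}.
Solving the two reaction functions simultaneously: (1 − (1/3)(1/3))P_{Streamly} = 193/3 + (1/3)·(208/3), so (8/9)P_{Streamly} = 787/9 and P_{Streamly} = 98.375.
Then P_{Vidio} = 208/3 + (1/3)·98.375 = 102.125.
q_{Streamly} = 293 − 3·98.375 + 2·102.125 = 202.125.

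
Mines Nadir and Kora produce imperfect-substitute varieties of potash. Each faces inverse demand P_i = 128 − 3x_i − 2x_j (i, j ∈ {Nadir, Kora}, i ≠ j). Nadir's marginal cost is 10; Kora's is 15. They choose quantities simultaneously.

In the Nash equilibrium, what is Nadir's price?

Mine Nadir's profit: π = x_{Nadir}(128 − 3x_{Nadir} − 2x_{Kora}) − 10x_{Nadir}.
∂π/∂x_{Nadir} = 118 − 6x_{Nadir} − 2x_{Kora} = 0 ⇒ x_{Nadir} = 59/3 − (1/3)x_{Kora}.
Similarly x_{Kora} = 113/6 − (1/3)x_{Nadir}.
Substituting the second reaction function into the first: x_{Nadir} = 59/3 − (1/3)(113/6 − (1/3)x_{Nadir}), which gives (8/9)x_{Nadir} = 241/18 ⇒ x_{Nadir} = 15.0625.
Then x_{Kora} = 113/6 − (1/3)·15.0625 = 13.8125.
P_{Nadir} = 128 − 3·15.0625 − 2·13.8125 = 55.1875.

55.1875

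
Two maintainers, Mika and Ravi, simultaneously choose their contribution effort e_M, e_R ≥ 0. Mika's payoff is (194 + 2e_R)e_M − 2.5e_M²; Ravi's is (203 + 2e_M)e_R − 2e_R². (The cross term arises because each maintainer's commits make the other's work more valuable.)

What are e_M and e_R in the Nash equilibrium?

Expanding Mika's payoff: 194e_M + 2e_Re_M − 2.5e_M².
∂π/∂e_M = 194 + 2e_R − 5e_M = 0, so e_M = 38.8 + 0.4e_R.
Likewise for Ravi: e_R = 50.75 + 0.5e_M.
Plugging e_R into Mika's best response: e_M = 38.8 + 0.4(50.75 + 0.5e_M) ⇒ 0.8e_M = 59.1, so e_M = 73.875.
Then e_R = 50.75 + 0.5·73.875 = 87.6875.

73.875, 87.6875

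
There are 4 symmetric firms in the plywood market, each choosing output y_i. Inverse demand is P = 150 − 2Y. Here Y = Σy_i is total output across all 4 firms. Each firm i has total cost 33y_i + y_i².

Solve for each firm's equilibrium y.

A representative firm's profit is π_i = y_i(150 − 2Y) − 33y_i − y_i², with Y = y_i + Σ_{j≠i} y_j.
First-order condition: 117 − 6y_i − 2Σ_{j≠i} y_j = 0.
Imposing symmetry (y_j = y for all j) turns Σ_{j≠i} y_j into 3y, so 117 = 12y and y = 9.75.

9.75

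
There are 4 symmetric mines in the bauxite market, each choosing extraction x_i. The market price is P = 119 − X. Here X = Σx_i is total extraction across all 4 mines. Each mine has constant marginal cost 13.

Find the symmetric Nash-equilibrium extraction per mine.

21.2

A representative mine's profit is π_i = x_i(119 − X) − 13x_i, with X = x_i + Σ_{j≠i} x_j.
First-order condition: 106 − 2x_i − Σ_{j≠i} x_j = 0.
With identical mines, set every x_j = x: then 106 − 2x − 3x = 0, i.e. x = 106/5 = 21.2.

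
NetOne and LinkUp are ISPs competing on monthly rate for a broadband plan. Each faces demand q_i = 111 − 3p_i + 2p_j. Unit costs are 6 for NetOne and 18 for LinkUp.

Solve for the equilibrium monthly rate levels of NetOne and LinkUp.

NetOne's profit: π = (p_{NetOne} − 6)(111 − 3p_{NetOne} + 2p_{LinkUp}).
∂π/∂p_{NetOne} = 129 − 6p_{NetOne} + 2p_{LinkUp} = 0 ⇒ p_{NetOne} = 21.5 + (1/3)p_{LinkUp}.
Similarly p_{LinkUp} = 27.5 + (1/3)p_{NetOne}.
Solving the two reaction functions simultaneously: (1 − (1/3)(1/3))p_{NetOne} = 21.5 + (1/3)·27.5, so (8/9)p_{NetOne} = 92/3 and p_{NetOne} = 34.5.
Then p_{LinkUp} = 27.5 + (1/3)·34.5 = 39.

34.5, 39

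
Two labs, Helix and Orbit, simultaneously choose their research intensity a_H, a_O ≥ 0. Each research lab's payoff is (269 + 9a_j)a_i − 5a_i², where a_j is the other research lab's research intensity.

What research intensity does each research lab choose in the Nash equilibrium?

Helix's payoff is (269 + 9a_O)a_H − 5a_H².
∂π/∂a_H = 269 + 9a_O − 10a_H = 0, so a_H = 26.9 + 0.9a_O.
Setting a_H = a_O in the reaction function: a_H = 26.9 + 0.9a_H, so a_H = 26.9 / 0.1 = 269.

269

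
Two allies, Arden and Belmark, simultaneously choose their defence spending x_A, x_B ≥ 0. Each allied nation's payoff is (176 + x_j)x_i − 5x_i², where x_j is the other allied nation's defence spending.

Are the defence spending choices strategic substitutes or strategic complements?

Arden's payoff is (176 + x_B)x_A − 5x_A².
∂π/∂x_A = 176 + x_B − 10x_A = 0, so x_A = 17.6 + 0.1x_B.
The best-response slope dx_A/dx_B = 0.1 > 0: the reaction function is upward-sloping, so the choices are strategic complements.

strategic complements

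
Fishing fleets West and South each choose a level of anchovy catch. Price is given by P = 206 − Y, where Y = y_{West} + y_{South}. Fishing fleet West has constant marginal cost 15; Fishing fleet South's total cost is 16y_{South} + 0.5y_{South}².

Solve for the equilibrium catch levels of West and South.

76.6, 37.8

Fishing fleet West's profit: π = y_{West}(206 − (y_{West} + y_{South})) − 15y_{West}.
∂π/∂y_{West} = 191 − 2y_{West} − y_{South} = 0, so y_{West} = 95.5 − 0.5y_{South}.
For South: ∂π/∂y_{South} = 190 − 3y_{South} − y_{West} = 0 ⇒ y_{South} = 190/3 − (1/3)y_{West}.
Solving the two reaction functions simultaneously: (1 − (−0.5)(−1/3))y_{West} = 95.5 − 0.5·(190/3), so (5/6)y_{West} = 383/6 and y_{West} = 76.6.
Then y_{South} = 190/3 − (1/3)·76.6 = 37.8.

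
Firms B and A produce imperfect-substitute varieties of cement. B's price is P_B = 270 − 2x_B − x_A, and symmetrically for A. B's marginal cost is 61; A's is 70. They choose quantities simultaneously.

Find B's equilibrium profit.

3595.52

Firm B's profit: π = x_B(270 − 2x_B − x_A) − 61x_B.
∂π/∂x_B = 209 − 4x_B − x_A = 0 ⇒ x_B = 52.25 − 0.25x_A.
Similarly x_A = 50 − 0.25x_B.
Solving the two reaction functions simultaneously: (1 − (−0.25)(−0.25))x_B = 52.25 − 0.25·50, so 0.9375x_B = 39.75 and x_B = 42.4.
Then x_A = 50 − 0.25·42.4 = 39.4.
P_B = 270 − 2·42.4 − 39.4 = 145.8.
Profit = (145.8 − 61)·42.4 = 3595.52.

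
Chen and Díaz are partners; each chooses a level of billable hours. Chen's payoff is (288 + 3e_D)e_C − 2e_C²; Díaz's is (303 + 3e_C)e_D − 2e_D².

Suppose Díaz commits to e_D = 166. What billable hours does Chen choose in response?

Expanding Chen's payoff: 288e_C + 3e_De_C − 2e_C².
∂π/∂e_C = 288 + 3e_D − 4e_C = 0, so e_C = 72 + 0.75e_D.
At e_D = 166: e_C = 72 + 0.75·166 = 196.5.

196.5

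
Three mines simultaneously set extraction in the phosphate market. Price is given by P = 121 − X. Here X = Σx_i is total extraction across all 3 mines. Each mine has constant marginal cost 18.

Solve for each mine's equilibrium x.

A representative mine's profit is π_i = x_i(121 − X) − 18x_i, with X = x_i + Σ_{j≠i} x_j.
First-order condition: 103 − 2x_i − Σ_{j≠i} x_j = 0.
In a symmetric equilibrium every mine chooses the same x, so Σ_{j≠i} x_j = 2x. The condition becomes 103 − 4x = 0, giving x = 103/4 = 25.75.

25.75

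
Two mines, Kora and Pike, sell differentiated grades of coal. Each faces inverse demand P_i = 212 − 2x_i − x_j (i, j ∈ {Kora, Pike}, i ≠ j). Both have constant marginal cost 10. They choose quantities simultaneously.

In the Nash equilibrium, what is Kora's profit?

3264.32

Mine Kora's profit: π = x_{Kora}(212 − 2x_{Kora} − x_{Pike}) − 10x_{Kora}.
∂π/∂x_{Kora} = 202 − 4x_{Kora} − x_{Pike} = 0 ⇒ x_{Kora} = 50.5 − 0.25x_{Pike}.
The game is symmetric, so in equilibrium x_{Pike} = x_{Kora}: the reaction function gives 1.25x_{Kora} = 50.5, hence x_{Kora} = 40.4.
P_{Kora} = 212 − 2·40.4 − 40.4 = 90.8.
Profit = (90.8 − 10)·40.4 = 3264.32.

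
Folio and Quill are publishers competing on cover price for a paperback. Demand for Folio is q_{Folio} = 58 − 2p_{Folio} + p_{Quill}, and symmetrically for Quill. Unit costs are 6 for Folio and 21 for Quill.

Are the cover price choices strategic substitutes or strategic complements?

Folio's profit: π = (p_{Folio} − 6)(58 − 2p_{Folio} + p_{Quill}).
∂π/∂p_{Folio} = 70 − 4p_{Folio} + p_{Quill} = 0 ⇒ p_{Folio} = 17.5 + 0.25p_{Quill}.
The best-response slope dp_{Folio}/dp_{Quill} = 0.25 > 0: the reaction function is upward-sloping, so the choices are strategic complements.

strategic complements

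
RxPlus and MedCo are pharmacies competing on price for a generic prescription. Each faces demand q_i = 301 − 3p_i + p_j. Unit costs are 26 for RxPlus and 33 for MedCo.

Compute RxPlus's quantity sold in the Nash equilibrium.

RxPlus's profit: π = (p_{RxPlus} − 26)(301 − 3p_{RxPlus} + p_{MedCo}).
∂π/∂p_{RxPlus} = 379 − 6p_{RxPlus} + p_{MedCo} = 0 ⇒ p_{RxPlus} = 379/6 + (1/6)p_{MedCo}.
Similarly p_{MedCo} = 200/3 + (1/6)p_{RxPlus}.
Solving the two reaction functions simultaneously: (1 − (1/6)(1/6))p_{RxPlus} = 379/6 + (1/6)·(200/3), so (35/36)p_{RxPlus} = 1337/18 and p_{RxPlus} = 76.4.
Then p_{MedCo} = 200/3 + (1/6)·76.4 = 79.4.
q_{RxPlus} = 301 − 3·76.4 + 79.4 = 151.2.

151.2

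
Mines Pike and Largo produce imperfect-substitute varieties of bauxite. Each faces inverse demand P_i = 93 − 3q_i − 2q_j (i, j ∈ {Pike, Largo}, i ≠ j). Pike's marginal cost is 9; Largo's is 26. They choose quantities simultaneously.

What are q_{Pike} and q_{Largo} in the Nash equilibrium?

Mine Pike's profit: π = q_{Pike}(93 − 3q_{Pike} − 2q_{Largo}) − 9q_{Pike}.
∂π/∂q_{Pike} = 84 − 6q_{Pike} − 2q_{Largo} = 0 ⇒ q_{Pike} = 14 − (1/3)q_{Largo}.
Similarly q_{Largo} = 67/6 − (1/3)q_{Pike}.
Plugging q_{Largo} into Pike's best response: q_{Pike} = 14 − (1/3)(67/6 − (1/3)q_{Pike}) ⇒ (8/9)q_{Pike} = 185/18, so q_{Pike} = 11.5625.
Then q_{Largo} = 67/6 − (1/3)·11.5625 = 7.3125.

11.5625, 7.3125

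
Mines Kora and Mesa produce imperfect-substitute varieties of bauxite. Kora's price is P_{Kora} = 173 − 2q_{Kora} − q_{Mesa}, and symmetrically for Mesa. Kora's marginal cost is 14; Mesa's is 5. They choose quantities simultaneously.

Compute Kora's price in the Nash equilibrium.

76.4

Mine Kora's profit: π = q_{Kora}(173 − 2q_{Kora} − q_{Mesa}) − 14q_{Kora}.
∂π/∂q_{Kora} = 159 − 4q_{Kora} − q_{Mesa} = 0 ⇒ q_{Kora} = 39.75 − 0.25q_{Mesa}.
Similarly q_{Mesa} = 42 − 0.25q_{Kora}.
Substituting the second reaction function into the first: q_{Kora} = 39.75 − 0.25(42 − 0.25q_{Kora}), which gives 0.9375q_{Kora} = 29.25 ⇒ q_{Kora} = 31.2.
Then q_{Mesa} = 42 − 0.25·31.2 = 34.2.
P_{Kora} = 173 − 2·31.2 − 34.2 = 76.4.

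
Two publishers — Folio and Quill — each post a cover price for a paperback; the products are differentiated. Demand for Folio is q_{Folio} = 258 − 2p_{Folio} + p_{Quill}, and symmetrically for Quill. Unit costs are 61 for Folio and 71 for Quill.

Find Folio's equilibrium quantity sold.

134

Folio's profit: π = (p_{Folio} − 61)(258 − 2p_{Folio} + p_{Quill}).
∂π/∂p_{Folio} = 380 − 4p_{Folio} + p_{Quill} = 0 ⇒ p_{Folio} = 95 + 0.25p_{Quill}.
Similarly p_{Quill} = 100 + 0.25p_{Folio}.
Substituting the second reaction function into the first: p_{Folio} = 95 + 0.25(100 + 0.25p_{Folio}), which gives 0.9375p_{Folio} = 120 ⇒ p_{Folio} = 128.
Then p_{Quill} = 100 + 0.25·128 = 132.
q_{Folio} = 258 − 2·128 + 132 = 134.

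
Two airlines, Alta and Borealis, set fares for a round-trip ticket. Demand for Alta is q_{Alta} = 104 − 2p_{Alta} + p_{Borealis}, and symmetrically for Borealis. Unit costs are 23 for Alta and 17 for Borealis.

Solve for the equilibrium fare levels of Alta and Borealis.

Alta's profit: π = (p_{Alta} − 23)(104 − 2p_{Alta} + p_{Borealis}).
∂π/∂p_{Alta} = 150 − 4p_{Alta} + p_{Borealis} = 0 ⇒ p_{Alta} = 37.5 + 0.25p_{Borealis}.
Similarly p_{Borealis} = 34.5 + 0.25p_{Alta}.
Solving the two reaction functions simultaneously: (1 − (0.25)(0.25))p_{Alta} = 37.5 + 0.25·34.5, so 0.9375p_{Alta} = 46.125 and p_{Alta} = 49.2.
Then p_{Borealis} = 34.5 + 0.25·49.2 = 46.8.

49.2, 46.8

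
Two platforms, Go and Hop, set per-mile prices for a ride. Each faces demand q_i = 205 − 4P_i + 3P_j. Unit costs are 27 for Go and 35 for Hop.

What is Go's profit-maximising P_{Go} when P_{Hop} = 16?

Go's profit: π = (P_{Go} − 27)(205 − 4P_{Go} + 3P_{Hop}).
∂π/∂P_{Go} = 313 − 8P_{Go} + 3P_{Hop} = 0 ⇒ P_{Go} = 39.125 + 0.375P_{Hop}.
At P_{Hop} = 16: P_{Go} = 39.125 + 0.375·16 = 45.125.

45.125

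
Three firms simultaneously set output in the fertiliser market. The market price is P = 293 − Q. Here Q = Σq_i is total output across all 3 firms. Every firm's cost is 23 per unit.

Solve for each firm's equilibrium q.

A representative firm's profit is π_i = q_i(293 − Q) − 23q_i, with Q = q_i + Σ_{j≠i} q_j.
First-order condition: 270 − 2q_i − Σ_{j≠i} q_j = 0.
With identical firms, set every q_j = q: then 270 − 2q − 2q = 0, i.e. q = 270/4 = 67.5.

67.5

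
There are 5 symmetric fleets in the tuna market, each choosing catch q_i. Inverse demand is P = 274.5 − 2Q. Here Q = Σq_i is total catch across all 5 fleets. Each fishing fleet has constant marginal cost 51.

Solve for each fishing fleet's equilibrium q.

A representative fishing fleet's profit is π_i = q_i(274.5 − 2Q) − 51q_i, with Q = q_i + Σ_{j≠i} q_j.
First-order condition: 223.5 − 4q_i − 2Σ_{j≠i} q_j = 0.
In a symmetric equilibrium every fishing fleet chooses the same q, so Σ_{j≠i} q_j = 4q. The condition becomes 223.5 − 12q = 0, giving q = 223.5/12 = 18.625.

18.625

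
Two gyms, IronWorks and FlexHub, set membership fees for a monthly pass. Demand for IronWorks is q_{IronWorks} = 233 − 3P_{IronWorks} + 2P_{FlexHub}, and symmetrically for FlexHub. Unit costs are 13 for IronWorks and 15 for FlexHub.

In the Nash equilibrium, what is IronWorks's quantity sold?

166.125

IronWorks's profit: π = (P_{IronWorks} − 13)(233 − 3P_{IronWorks} + 2P_{FlexHub}).
∂π/∂P_{IronWorks} = 272 − 6P_{IronWorks} + 2P_{FlexHub} = 0 ⇒ P_{IronWorks} = 136/3 + (1/3)P_{FlexHub}.
Similarly P_{FlexHub} = 139/3 + (1/3)P_{IronWorks}.
Plugging P_{FlexHub} into IronWorks's best response: P_{IronWorks} = 136/3 + (1/3)(139/3 + (1/3)P_{IronWorks}) ⇒ (8/9)P_{IronWorks} = 547/9, so P_{IronWorks} = 68.375.
Then P_{FlexHub} = 139/3 + (1/3)·68.375 = 69.125.
q_{IronWorks} = 233 − 3·68.375 + 2·69.125 = 166.125.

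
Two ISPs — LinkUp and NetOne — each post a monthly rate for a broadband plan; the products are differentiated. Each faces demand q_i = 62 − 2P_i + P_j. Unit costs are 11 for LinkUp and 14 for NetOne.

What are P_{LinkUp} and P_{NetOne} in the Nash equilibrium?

28.4, 29.6

LinkUp's profit: π = (P_{LinkUp} − 11)(62 − 2P_{LinkUp} + P_{NetOne}).
∂π/∂P_{LinkUp} = 84 − 4P_{LinkUp} + P_{NetOne} = 0 ⇒ P_{LinkUp} = 21 + 0.25P_{NetOne}.
Similarly P_{NetOne} = 22.5 + 0.25P_{LinkUp}.
Substituting the second reaction function into the first: P_{LinkUp} = 21 + 0.25(22.5 + 0.25P_{LinkUp}), which gives 0.9375P_{LinkUp} = 26.625 ⇒ P_{LinkUp} = 28.4.
Then P_{NetOne} = 22.5 + 0.25·28.4 = 29.6.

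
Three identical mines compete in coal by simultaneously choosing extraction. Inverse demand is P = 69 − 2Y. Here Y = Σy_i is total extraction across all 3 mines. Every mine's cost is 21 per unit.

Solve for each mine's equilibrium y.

6

A representative mine's profit is π_i = y_i(69 − 2Y) − 21y_i, with Y = y_i + Σ_{j≠i} y_j.
First-order condition: 48 − 4y_i − 2Σ_{j≠i} y_j = 0.
In a symmetric equilibrium every mine chooses the same y, so Σ_{j≠i} y_j = 2y. The condition becomes 48 − 8y = 0, giving y = 48/8 = 6.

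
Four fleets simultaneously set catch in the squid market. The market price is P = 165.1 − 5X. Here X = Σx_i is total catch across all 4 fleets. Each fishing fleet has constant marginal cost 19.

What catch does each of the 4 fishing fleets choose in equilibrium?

A representative fishing fleet's profit is π_i = x_i(165.1 − 5X) − 19x_i, with X = x_i + Σ_{j≠i} x_j.
First-order condition: 146.1 − 10x_i − 5Σ_{j≠i} x_j = 0.
In a symmetric equilibrium every fishing fleet chooses the same x, so Σ_{j≠i} x_j = 3x. The condition becomes 146.1 − 25x = 0, giving x = 146.1/25 = 5.844.

5.844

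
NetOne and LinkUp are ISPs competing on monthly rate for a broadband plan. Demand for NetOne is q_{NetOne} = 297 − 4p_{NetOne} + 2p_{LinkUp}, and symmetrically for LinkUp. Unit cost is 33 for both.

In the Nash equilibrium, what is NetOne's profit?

NetOne's profit: π = (p_{NetOne} − 33)(297 − 4p_{NetOne} + 2p_{LinkUp}).
∂π/∂p_{NetOne} = 429 − 8p_{NetOne} + 2p_{LinkUp} = 0 ⇒ p_{NetOne} = 53.625 + 0.25p_{LinkUp}.
Setting p_{NetOne} = p_{LinkUp} in the reaction function: p_{NetOne} = 53.625 + 0.25p_{NetOne}, so p_{NetOne} = 53.625 / 0.75 = 71.5.
q_{NetOne} = 297 − 4·71.5 + 2·71.5 = 154.
Profit = (71.5 − 33)·154 = 5929.

5929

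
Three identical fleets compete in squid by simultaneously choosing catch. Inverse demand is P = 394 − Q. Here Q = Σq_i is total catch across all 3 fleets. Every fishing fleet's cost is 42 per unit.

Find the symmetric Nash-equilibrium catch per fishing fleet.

A representative fishing fleet's profit is π_i = q_i(394 − Q) − 42q_i, with Q = q_i + Σ_{j≠i} q_j.
First-order condition: 352 − 2q_i − Σ_{j≠i} q_j = 0.
With identical fishing fleets, set every q_j = q: then 352 − 2q − 2q = 0, i.e. q = 352/4 = 88.

88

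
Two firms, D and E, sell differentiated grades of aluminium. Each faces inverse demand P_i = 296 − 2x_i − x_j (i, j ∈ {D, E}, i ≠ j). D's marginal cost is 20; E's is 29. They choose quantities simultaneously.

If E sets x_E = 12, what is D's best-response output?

66

Firm D's profit: π = x_D(296 − 2x_D − x_E) − 20x_D.
∂π/∂x_D = 276 − 4x_D − x_E = 0 ⇒ x_D = 69 − 0.25x_E.
At x_E = 12: x_D = 69 − 0.25·12 = 66.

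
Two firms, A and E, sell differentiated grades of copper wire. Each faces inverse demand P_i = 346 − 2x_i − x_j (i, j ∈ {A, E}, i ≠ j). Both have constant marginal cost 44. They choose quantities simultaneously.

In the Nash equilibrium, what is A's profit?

Firm A's profit: π = x_A(346 − 2x_A − x_E) − 44x_A.
∂π/∂x_A = 302 − 4x_A − x_E = 0 ⇒ x_A = 75.5 − 0.25x_E.
Setting x_A = x_E in the reaction function: x_A = 75.5 − 0.25x_A, so x_A = 75.5 / 1.25 = 60.4.
P_A = 346 − 2·60.4 − 60.4 = 164.8.
Profit = (164.8 − 44)·60.4 = 7296.32.

7296.32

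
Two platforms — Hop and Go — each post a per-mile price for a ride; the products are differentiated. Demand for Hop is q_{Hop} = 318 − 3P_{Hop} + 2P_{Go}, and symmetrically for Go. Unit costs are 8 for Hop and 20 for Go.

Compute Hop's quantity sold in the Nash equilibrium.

Hop's profit: π = (P_{Hop} − 8)(318 − 3P_{Hop} + 2P_{Go}).
∂π/∂P_{Hop} = 342 − 6P_{Hop} + 2P_{Go} = 0 ⇒ P_{Hop} = 57 + (1/3)P_{Go}.
Similarly P_{Go} = 63 + (1/3)P_{Hop}.
Solving the two reaction functions simultaneously: (1 − (1/3)(1/3))P_{Hop} = 57 + (1/3)·63, so (8/9)P_{Hop} = 78 and P_{Hop} = 87.75.
Then P_{Go} = 63 + (1/3)·87.75 = 92.25.
q_{Hop} = 318 − 3·87.75 + 2·92.25 = 239.25.

239.25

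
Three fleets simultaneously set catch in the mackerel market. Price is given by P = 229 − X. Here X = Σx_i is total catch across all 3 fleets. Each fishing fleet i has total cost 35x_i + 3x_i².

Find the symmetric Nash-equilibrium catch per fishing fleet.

19.4

A representative fishing fleet's profit is π_i = x_i(229 − X) − 35x_i − 3x_i², with X = x_i + Σ_{j≠i} x_j.
First-order condition: 194 − 8x_i − Σ_{j≠i} x_j = 0.
Imposing symmetry (x_j = x for all j) turns Σ_{j≠i} x_j into 2x, so 194 = 10x and x = 19.4.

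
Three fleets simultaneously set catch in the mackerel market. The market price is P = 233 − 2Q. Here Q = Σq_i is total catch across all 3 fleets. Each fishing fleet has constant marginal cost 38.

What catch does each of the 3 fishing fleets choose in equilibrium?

24.375

A representative fishing fleet's profit is π_i = q_i(233 − 2Q) − 38q_i, with Q = q_i + Σ_{j≠i} q_j.
First-order condition: 195 − 4q_i − 2Σ_{j≠i} q_j = 0.
Imposing symmetry (q_j = q for all j) turns Σ_{j≠i} q_j into 2q, so 195 = 8q and q = 24.375.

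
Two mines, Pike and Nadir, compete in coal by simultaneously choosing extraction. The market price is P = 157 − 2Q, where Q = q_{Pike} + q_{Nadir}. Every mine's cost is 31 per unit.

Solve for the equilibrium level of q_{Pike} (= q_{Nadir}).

21

Mine Pike's profit: π = q_{Pike}(157 − 2(q_{Pike} + q_{Nadir})) − 31q_{Pike}.
∂π/∂q_{Pike} = 126 − 4q_{Pike} − 2q_{Nadir} = 0, so q_{Pike} = 31.5 − 0.5q_{Nadir}.
The game is symmetric, so in equilibrium q_{Nadir} = q_{Pike}: the reaction function gives 1.5q_{Pike} = 31.5, hence q_{Pike} = 21.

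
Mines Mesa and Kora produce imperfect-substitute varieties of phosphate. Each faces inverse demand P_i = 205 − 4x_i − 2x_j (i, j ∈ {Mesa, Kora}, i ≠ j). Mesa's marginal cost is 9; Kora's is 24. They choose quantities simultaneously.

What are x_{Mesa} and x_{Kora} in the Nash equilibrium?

Mine Mesa's profit: π = x_{Mesa}(205 − 4x_{Mesa} − 2x_{Kora}) − 9x_{Mesa}.
∂π/∂x_{Mesa} = 196 − 8x_{Mesa} − 2x_{Kora} = 0 ⇒ x_{Mesa} = 24.5 − 0.25x_{Kora}.
Similarly x_{Kora} = 22.625 − 0.25x_{Mesa}.
Plugging x_{Kora} into Mesa's best response: x_{Mesa} = 24.5 − 0.25(22.625 − 0.25x_{Mesa}) ⇒ 0.9375x_{Mesa} = 603/32, so x_{Mesa} = 20.1.
Then x_{Kora} = 22.625 − 0.25·20.1 = 17.6.

20.1, 17.6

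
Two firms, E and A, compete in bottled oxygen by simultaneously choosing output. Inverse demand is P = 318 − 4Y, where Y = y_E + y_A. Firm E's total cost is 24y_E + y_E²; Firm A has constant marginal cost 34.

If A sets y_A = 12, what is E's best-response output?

Firm E's profit: π = y_E(318 − 4(y_E + y_A)) − 24y_E − y_E².
∂π/∂y_E = 294 − 10y_E − 4y_A = 0, so y_E = 29.4 − 0.4y_A.
At y_A = 12: y_E = 29.4 − 0.4·12 = 24.6.

24.6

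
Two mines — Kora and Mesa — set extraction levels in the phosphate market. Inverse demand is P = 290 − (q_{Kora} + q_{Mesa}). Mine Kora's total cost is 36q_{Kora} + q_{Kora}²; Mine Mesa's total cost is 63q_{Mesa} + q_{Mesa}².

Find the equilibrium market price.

Mine Kora's profit: π = q_{Kora}(290 − (q_{Kora} + q_{Mesa})) − 36q_{Kora} − q_{Kora}².
∂π/∂q_{Kora} = 254 − 4q_{Kora} − q_{Mesa} = 0, so q_{Kora} = 63.5 − 0.25q_{Mesa}.
By the same steps for Mesa: q_{Mesa} = 56.75 − 0.25q_{Kora}.
Solving the two reaction functions simultaneously: (1 − (−0.25)(−0.25))q_{Kora} = 63.5 − 0.25·56.75, so 0.9375q_{Kora} = 49.3125 and q_{Kora} = 52.6.
Then q_{Mesa} = 56.75 − 0.25·52.6 = 43.6.
Equilibrium price: P = 290 − 96.2 = 193.8.

193.8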